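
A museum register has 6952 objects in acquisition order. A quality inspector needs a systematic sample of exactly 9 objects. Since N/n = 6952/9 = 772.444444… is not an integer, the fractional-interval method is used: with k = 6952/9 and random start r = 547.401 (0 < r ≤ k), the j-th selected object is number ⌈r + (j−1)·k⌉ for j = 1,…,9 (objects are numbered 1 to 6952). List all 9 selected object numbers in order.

j=1: r + 0k = 547.401 → ⌈·⌉ = 548
j=2: r + 1k = 1319.845444… → ⌈·⌉ = 1320
j=3: r + 2k = 2092.289888… → ⌈·⌉ = 2093
j=4: r + 3k = 2864.734333… → ⌈·⌉ = 2865
j=5: r + 4k = 3637.178777… → ⌈·⌉ = 3638
j=6: r + 5k = 4409.623222… → ⌈·⌉ = 4410
j=7: r + 6k = 5182.067666… → ⌈·⌉ = 5183
j=8: r + 7k = 5954.512111… → ⌈·⌉ = 5955
j=9: r + 8k = 6726.956555… → ⌈·⌉ = 6727

548, 1320, 2093, 2865, 3638, 4410, 5183, 5955, 6727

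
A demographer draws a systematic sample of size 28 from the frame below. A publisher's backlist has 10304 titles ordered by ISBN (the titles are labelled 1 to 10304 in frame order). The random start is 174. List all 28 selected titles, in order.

k = N/n = 10304/28 = 368
title 1: 174
title 2: 174 + 368 = 542
title 3: 542 + 368 = 910
title 4: 910 + 368 = 1278
title 5: 1278 + 368 = 1646
title 6: 1646 + 368 = 2014
title 7: 2014 + 368 = 2382
title 8: 2382 + 368 = 2750
title 9: 2750 + 368 = 3118
title 10: 3118 + 368 = 3486
title 11: 3486 + 368 = 3854
title 12: 3854 + 368 = 4222
title 13: 4222 + 368 = 4590
title 14: 4590 + 368 = 4958
title 15: 4958 + 368 = 5326
title 16: 5326 + 368 = 5694
title 17: 5694 + 368 = 6062
title 18: 6062 + 368 = 6430
title 19: 6430 + 368 = 6798
title 20: 6798 + 368 = 7166
title 21: 7166 + 368 = 7534
title 22: 7534 + 368 = 7902
title 23: 7902 + 368 = 8270
title 24: 8270 + 368 = 8638
title 25: 8638 + 368 = 9006
title 26: 9006 + 368 = 9374
title 27: 9374 + 368 = 9742
title 28: 9742 + 368 = 10110

174, 542, 910, 1278, 1646, 2014, 2382, 2750, 3118, 3486, 3854, 4222, 4590, 4958, 5326, 5694, 6062, 6430, 6798, 7166, 7534, 7902, 8270, 8638, 9006, 9374, 9742, 10110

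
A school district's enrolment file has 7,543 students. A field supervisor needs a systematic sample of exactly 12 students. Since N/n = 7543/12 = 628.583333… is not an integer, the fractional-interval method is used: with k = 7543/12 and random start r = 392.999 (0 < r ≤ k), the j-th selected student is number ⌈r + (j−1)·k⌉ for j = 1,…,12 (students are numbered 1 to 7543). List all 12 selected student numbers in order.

393, 1022, 1651, 2279, 2908, 3536, 4165, 4794, 5422, 6051, 6679, 7308

j=1: r + 0k = 392.999 → ⌈·⌉ = 393
j=2: r + 1k = 1021.582333… → ⌈·⌉ = 1022
j=3: r + 2k = 1650.165666… → ⌈·⌉ = 1651
j=4: r + 3k = 2278.749 → ⌈·⌉ = 2279
j=5: r + 4k = 2907.332333… → ⌈·⌉ = 2908
j=6: r + 5k = 3535.915666… → ⌈·⌉ = 3536
j=7: r + 6k = 4164.499 → ⌈·⌉ = 4165
j=8: r + 7k = 4793.082333… → ⌈·⌉ = 4794
j=9: r + 8k = 5421.665666… → ⌈·⌉ = 5422
j=10: r + 9k = 6050.249 → ⌈·⌉ = 6051
j=11: r + 10k = 6678.832333… → ⌈·⌉ = 6679
j=12: r + 11k = 7307.415666… → ⌈·⌉ = 7308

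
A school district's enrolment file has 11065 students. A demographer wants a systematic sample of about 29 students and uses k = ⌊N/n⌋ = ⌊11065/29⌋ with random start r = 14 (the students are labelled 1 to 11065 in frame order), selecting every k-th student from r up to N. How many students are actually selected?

30

k = ⌊11065/29⌋ = 381
Achieved size = ⌊(11065 − 14)/381⌋ + 1 = ⌊11051/381⌋ + 1 = 29 + 1 = 30
(last selection: 14 + 29×381 = 11063 ≤ 11065; next would be 11444 > 11065)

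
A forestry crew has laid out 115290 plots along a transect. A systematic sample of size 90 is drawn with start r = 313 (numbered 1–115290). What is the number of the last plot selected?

114322

k = 115290/90 = 1281
90th selection = r + (90−1)·k = 313 + 89×1281 = 313 + 114009 = 114322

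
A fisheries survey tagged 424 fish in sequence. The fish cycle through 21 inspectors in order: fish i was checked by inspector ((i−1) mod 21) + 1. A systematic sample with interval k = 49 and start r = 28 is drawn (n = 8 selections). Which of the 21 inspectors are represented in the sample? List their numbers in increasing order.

7, 14, 21

Consecutive selections differ by k = 49, so their inspector numbers differ by 49 mod 21 = 7.
gcd(49, 21) = 7, so the sample visits 21/7 = 3 distinct residues mod 21.
Start 28 is inspector 7; the inspectors hit are 7, 14, 21.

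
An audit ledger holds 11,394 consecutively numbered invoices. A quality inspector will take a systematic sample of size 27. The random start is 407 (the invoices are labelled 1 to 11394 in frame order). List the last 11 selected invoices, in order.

k = N/n = 11394/27 = 422
17th selection = 407 + 16×422 = 7159
18th: 7159 + 422 = 7581
19th: 7581 + 422 = 8003
20th: 8003 + 422 = 8425
21st: 8425 + 422 = 8847
22nd: 8847 + 422 = 9269
23rd: 9269 + 422 = 9691
24th: 9691 + 422 = 10113
25th: 10113 + 422 = 10535
26th: 10535 + 422 = 10957
27th: 10957 + 422 = 11379

7159, 7581, 8003, 8425, 8847, 9269, 9691, 10113, 10535, 10957, 11379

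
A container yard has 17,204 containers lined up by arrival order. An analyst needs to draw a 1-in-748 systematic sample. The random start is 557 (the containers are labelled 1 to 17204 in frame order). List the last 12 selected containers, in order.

8785, 9533, 10281, 11029, 11777, 12525, 13273, 14021, 14769, 15517, 16265, 17013

12th selection = 557 + 11×748 = 8785
13th: 8785 + 748 = 9533
14th: 9533 + 748 = 10281
15th: 10281 + 748 = 11029
16th: 11029 + 748 = 11777
17th: 11777 + 748 = 12525
18th: 12525 + 748 = 13273
19th: 13273 + 748 = 14021
20th: 14021 + 748 = 14769
21st: 14769 + 748 = 15517
22nd: 15517 + 748 = 16265
23rd: 16265 + 748 = 17013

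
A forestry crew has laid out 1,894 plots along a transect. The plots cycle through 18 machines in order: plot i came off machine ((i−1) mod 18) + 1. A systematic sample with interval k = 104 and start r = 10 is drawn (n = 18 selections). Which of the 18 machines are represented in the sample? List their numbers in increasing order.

Consecutive selections differ by k = 104, so their machine numbers differ by 104 mod 18 = 14.
gcd(104, 18) = 2, so the sample visits 18/2 = 9 distinct residues mod 18.
Start 10 is machine 10; the machines hit are 2, 4, 6, 8, 10, 12, 14, 16, 18.

2, 4, 6, 8, 10, 12, 14, 16, 18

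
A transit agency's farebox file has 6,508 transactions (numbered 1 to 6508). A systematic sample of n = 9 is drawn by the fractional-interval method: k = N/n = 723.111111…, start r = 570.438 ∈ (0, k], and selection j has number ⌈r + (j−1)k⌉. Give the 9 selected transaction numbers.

571, 1294, 2017, 2740, 3463, 4186, 4910, 5633, 6356

j=1: r + 0k = 570.438 → ⌈·⌉ = 571
j=2: r + 1k = 1293.549111… → ⌈·⌉ = 1294
j=3: r + 2k = 2016.660222… → ⌈·⌉ = 2017
j=4: r + 3k = 2739.771333… → ⌈·⌉ = 2740
j=5: r + 4k = 3462.882444… → ⌈·⌉ = 3463
j=6: r + 5k = 4185.993555… → ⌈·⌉ = 4186
j=7: r + 6k = 4909.104666… → ⌈·⌉ = 4910
j=8: r + 7k = 5632.215777… → ⌈·⌉ = 5633
j=9: r + 8k = 6355.326888… → ⌈·⌉ = 6356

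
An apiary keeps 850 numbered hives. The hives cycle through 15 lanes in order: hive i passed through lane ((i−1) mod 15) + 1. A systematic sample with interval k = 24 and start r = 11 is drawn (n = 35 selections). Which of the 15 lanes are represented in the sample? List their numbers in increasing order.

2, 5, 8, 11, 14

Consecutive selections differ by k = 24, so their lane numbers differ by 24 mod 15 = 9.
gcd(24, 15) = 3, so the sample visits 15/3 = 5 distinct residues mod 15.
Start 11 is lane 11; the lanes hit are 2, 5, 8, 11, 14.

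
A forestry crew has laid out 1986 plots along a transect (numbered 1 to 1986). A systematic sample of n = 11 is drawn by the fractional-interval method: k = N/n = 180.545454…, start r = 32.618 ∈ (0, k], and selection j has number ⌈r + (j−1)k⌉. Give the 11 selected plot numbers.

j=1: r + 0k = 32.618 → ⌈·⌉ = 33
j=2: r + 1k = 213.163454… → ⌈·⌉ = 214
j=3: r + 2k = 393.708909… → ⌈·⌉ = 394
j=4: r + 3k = 574.254363… → ⌈·⌉ = 575
j=5: r + 4k = 754.799818… → ⌈·⌉ = 755
j=6: r + 5k = 935.345272… → ⌈·⌉ = 936
j=7: r + 6k = 1115.890727… → ⌈·⌉ = 1116
j=8: r + 7k = 1296.436181… → ⌈·⌉ = 1297
j=9: r + 8k = 1476.981636… → ⌈·⌉ = 1477
j=10: r + 9k = 1657.527090… → ⌈·⌉ = 1658
j=11: r + 10k = 1838.072545… → ⌈·⌉ = 1839

33, 214, 394, 575, 755, 936, 1116, 1297, 1477, 1658, 1839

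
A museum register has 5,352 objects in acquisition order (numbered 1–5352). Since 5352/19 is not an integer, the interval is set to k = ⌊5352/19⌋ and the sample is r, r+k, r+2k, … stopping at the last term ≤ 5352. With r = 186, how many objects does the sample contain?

19

k = ⌊5352/19⌋ = 281
Achieved size = ⌊(5352 − 186)/281⌋ + 1 = ⌊5166/281⌋ + 1 = 18 + 1 = 19
(last selection: 186 + 18×281 = 5244 ≤ 5352; next would be 5525 > 5352)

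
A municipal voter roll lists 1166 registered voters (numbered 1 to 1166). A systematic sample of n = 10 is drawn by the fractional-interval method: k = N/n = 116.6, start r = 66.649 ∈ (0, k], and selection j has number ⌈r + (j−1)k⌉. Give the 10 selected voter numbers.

67, 184, 300, 417, 534, 650, 767, 883, 1000, 1117

j=1: r + 0k = 66.649 → ⌈·⌉ = 67
j=2: r + 1k = 183.249 → ⌈·⌉ = 184
j=3: r + 2k = 299.849 → ⌈·⌉ = 300
j=4: r + 3k = 416.449 → ⌈·⌉ = 417
j=5: r + 4k = 533.049 → ⌈·⌉ = 534
j=6: r + 5k = 649.649 → ⌈·⌉ = 650
j=7: r + 6k = 766.249 → ⌈·⌉ = 767
j=8: r + 7k = 882.849 → ⌈·⌉ = 883
j=9: r + 8k = 999.449 → ⌈·⌉ = 1000
j=10: r + 9k = 1116.049 → ⌈·⌉ = 1117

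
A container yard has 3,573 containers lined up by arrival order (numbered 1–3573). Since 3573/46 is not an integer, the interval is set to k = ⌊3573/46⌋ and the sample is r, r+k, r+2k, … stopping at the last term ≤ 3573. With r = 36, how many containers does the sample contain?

k = ⌊3573/46⌋ = 77
Achieved size = ⌊(3573 − 36)/77⌋ + 1 = ⌊3537/77⌋ + 1 = 45 + 1 = 46
(last selection: 36 + 45×77 = 3501 ≤ 3573; next would be 3578 > 3573)

46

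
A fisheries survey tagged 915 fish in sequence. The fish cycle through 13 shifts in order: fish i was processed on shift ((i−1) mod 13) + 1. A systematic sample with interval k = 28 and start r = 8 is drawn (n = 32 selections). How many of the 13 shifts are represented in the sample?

Consecutive selections differ by k = 28, so their shift numbers differ by 28 mod 13 = 2.
gcd(28, 13) = 1, so the sample visits 13/1 = 13 distinct residues mod 13.
Start 8 is shift 8; the shifts hit are 1, 2, 3, 4, 5, 6, 7, 8, 9, 10, 11, 12, 13.

13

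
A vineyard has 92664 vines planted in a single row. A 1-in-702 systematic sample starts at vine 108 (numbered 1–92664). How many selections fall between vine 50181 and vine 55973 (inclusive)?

k = 702
First selection ≥ 50181: 108 + ⌈(50181−108)/702⌉·702 = 108 + 72×702 = 50652
Last selection ≤ 55973: 108 + ⌊(55973−108)/702⌋·702 = 108 + 79×702 = 55566
Count = 79 − 72 + 1 = 8

8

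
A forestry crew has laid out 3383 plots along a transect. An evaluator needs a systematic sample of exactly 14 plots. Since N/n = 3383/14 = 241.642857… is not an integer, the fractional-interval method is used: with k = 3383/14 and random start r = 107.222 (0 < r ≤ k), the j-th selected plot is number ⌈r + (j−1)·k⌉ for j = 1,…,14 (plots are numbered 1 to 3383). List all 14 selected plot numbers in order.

108, 349, 591, 833, 1074, 1316, 1558, 1799, 2041, 2283, 2524, 2766, 3007, 3249

j=1: r + 0k = 107.222 → ⌈·⌉ = 108
j=2: r + 1k = 348.864857… → ⌈·⌉ = 349
j=3: r + 2k = 590.507714… → ⌈·⌉ = 591
j=4: r + 3k = 832.150571… → ⌈·⌉ = 833
j=5: r + 4k = 1073.793428… → ⌈·⌉ = 1074
j=6: r + 5k = 1315.436285… → ⌈·⌉ = 1316
j=7: r + 6k = 1557.079142… → ⌈·⌉ = 1558
j=8: r + 7k = 1798.722 → ⌈·⌉ = 1799
j=9: r + 8k = 2040.364857… → ⌈·⌉ = 2041
j=10: r + 9k = 2282.007714… → ⌈·⌉ = 2283
j=11: r + 10k = 2523.650571… → ⌈·⌉ = 2524
j=12: r + 11k = 2765.293428… → ⌈·⌉ = 2766
j=13: r + 12k = 3006.936285… → ⌈·⌉ = 3007
j=14: r + 13k = 3248.579142… → ⌈·⌉ = 3249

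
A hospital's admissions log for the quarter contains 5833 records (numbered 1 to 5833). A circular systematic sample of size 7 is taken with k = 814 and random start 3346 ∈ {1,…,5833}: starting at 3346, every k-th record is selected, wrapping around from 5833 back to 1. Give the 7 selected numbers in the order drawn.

Selection 1: 3346
Selection 2: 3346 + 814 = 4160
Selection 3: 4160 + 814 = 4974
Selection 4: 4974 + 814 = 5788
Selection 5: 5788 + 814 = 6602 → 6602 − 5833 = 769
Selection 6: 769 + 814 = 1583
Selection 7: 1583 + 814 = 2397

3346, 4160, 4974, 5788, 769, 1583, 2397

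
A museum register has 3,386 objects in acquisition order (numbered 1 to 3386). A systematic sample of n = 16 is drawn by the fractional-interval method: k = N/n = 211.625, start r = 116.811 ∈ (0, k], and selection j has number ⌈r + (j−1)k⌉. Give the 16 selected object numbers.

j=1: r + 0k = 116.811 → ⌈·⌉ = 117
j=2: r + 1k = 328.436 → ⌈·⌉ = 329
j=3: r + 2k = 540.061 → ⌈·⌉ = 541
j=4: r + 3k = 751.686 → ⌈·⌉ = 752
j=5: r + 4k = 963.311 → ⌈·⌉ = 964
j=6: r + 5k = 1174.936 → ⌈·⌉ = 1175
j=7: r + 6k = 1386.561 → ⌈·⌉ = 1387
j=8: r + 7k = 1598.186 → ⌈·⌉ = 1599
j=9: r + 8k = 1809.811 → ⌈·⌉ = 1810
j=10: r + 9k = 2021.436 → ⌈·⌉ = 2022
j=11: r + 10k = 2233.061 → ⌈·⌉ = 2234
j=12: r + 11k = 2444.686 → ⌈·⌉ = 2445
j=13: r + 12k = 2656.311 → ⌈·⌉ = 2657
j=14: r + 13k = 2867.936 → ⌈·⌉ = 2868
j=15: r + 14k = 3079.561 → ⌈·⌉ = 3080
j=16: r + 15k = 3291.186 → ⌈·⌉ = 3292

117, 329, 541, 752, 964, 1175, 1387, 1599, 1810, 2022, 2234, 2445, 2657, 2868, 3080, 3292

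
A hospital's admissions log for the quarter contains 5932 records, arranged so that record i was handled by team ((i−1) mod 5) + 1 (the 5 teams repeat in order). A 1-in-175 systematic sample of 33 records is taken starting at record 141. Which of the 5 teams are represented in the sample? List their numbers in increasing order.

Consecutive selections differ by k = 175, so their team numbers differ by 175 mod 5 = 0.
gcd(175, 5) = 5, so the sample visits 5/5 = 1 distinct residues mod 5.
Start 141 is team 1; the teams hit are 1.

1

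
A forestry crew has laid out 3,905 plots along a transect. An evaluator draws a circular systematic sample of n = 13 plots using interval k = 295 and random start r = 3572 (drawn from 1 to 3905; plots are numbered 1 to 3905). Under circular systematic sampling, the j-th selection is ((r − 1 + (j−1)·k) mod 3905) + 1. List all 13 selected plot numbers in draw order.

3572, 3867, 257, 552, 847, 1142, 1437, 1732, 2027, 2322, 2617, 2912, 3207

Selection 1: 3572
Selection 2: 3572 + 295 = 3867
Selection 3: 3867 + 295 = 4162 → 4162 − 3905 = 257
Selection 4: 257 + 295 = 552
Selection 5: 552 + 295 = 847
Selection 6: 847 + 295 = 1142
Selection 7: 1142 + 295 = 1437
Selection 8: 1437 + 295 = 1732
Selection 9: 1732 + 295 = 2027
Selection 10: 2027 + 295 = 2322
Selection 11: 2322 + 295 = 2617
Selection 12: 2617 + 295 = 2912
Selection 13: 2912 + 295 = 3207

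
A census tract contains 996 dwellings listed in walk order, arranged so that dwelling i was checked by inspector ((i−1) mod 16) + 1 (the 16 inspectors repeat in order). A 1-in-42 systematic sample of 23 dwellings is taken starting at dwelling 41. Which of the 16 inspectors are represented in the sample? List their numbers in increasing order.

1, 3, 5, 7, 9, 11, 13, 15

Consecutive selections differ by k = 42, so their inspector numbers differ by 42 mod 16 = 10.
gcd(42, 16) = 2, so the sample visits 16/2 = 8 distinct residues mod 16.
Start 41 is inspector 9; the inspectors hit are 1, 3, 5, 7, 9, 11, 13, 15.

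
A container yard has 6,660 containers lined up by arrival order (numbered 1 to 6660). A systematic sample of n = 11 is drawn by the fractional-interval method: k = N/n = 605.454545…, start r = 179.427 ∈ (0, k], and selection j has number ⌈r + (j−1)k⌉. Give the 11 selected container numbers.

180, 785, 1391, 1996, 2602, 3207, 3813, 4418, 5024, 5629, 6234

j=1: r + 0k = 179.427 → ⌈·⌉ = 180
j=2: r + 1k = 784.881545… → ⌈·⌉ = 785
j=3: r + 2k = 1390.336090… → ⌈·⌉ = 1391
j=4: r + 3k = 1995.790636… → ⌈·⌉ = 1996
j=5: r + 4k = 2601.245181… → ⌈·⌉ = 2602
j=6: r + 5k = 3206.699727… → ⌈·⌉ = 3207
j=7: r + 6k = 3812.154272… → ⌈·⌉ = 3813
j=8: r + 7k = 4417.608818… → ⌈·⌉ = 4418
j=9: r + 8k = 5023.063363… → ⌈·⌉ = 5024
j=10: r + 9k = 5628.517909… → ⌈·⌉ = 5629
j=11: r + 10k = 6233.972454… → ⌈·⌉ = 6234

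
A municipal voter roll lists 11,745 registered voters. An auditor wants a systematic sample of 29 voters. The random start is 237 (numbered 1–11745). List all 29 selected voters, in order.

k = N/n = 11745/29 = 405
voter 1: 237
voter 2: 237 + 405 = 642
voter 3: 642 + 405 = 1047
voter 4: 1047 + 405 = 1452
voter 5: 1452 + 405 = 1857
voter 6: 1857 + 405 = 2262
voter 7: 2262 + 405 = 2667
voter 8: 2667 + 405 = 3072
voter 9: 3072 + 405 = 3477
voter 10: 3477 + 405 = 3882
voter 11: 3882 + 405 = 4287
voter 12: 4287 + 405 = 4692
voter 13: 4692 + 405 = 5097
voter 14: 5097 + 405 = 5502
voter 15: 5502 + 405 = 5907
voter 16: 5907 + 405 = 6312
voter 17: 6312 + 405 = 6717
voter 18: 6717 + 405 = 7122
voter 19: 7122 + 405 = 7527
voter 20: 7527 + 405 = 7932
voter 21: 7932 + 405 = 8337
voter 22: 8337 + 405 = 8742
voter 23: 8742 + 405 = 9147
voter 24: 9147 + 405 = 9552
voter 25: 9552 + 405 = 9957
voter 26: 9957 + 405 = 10362
voter 27: 10362 + 405 = 10767
voter 28: 10767 + 405 = 11172
voter 29: 11172 + 405 = 11577

237, 642, 1047, 1452, 1857, 2262, 2667, 3072, 3477, 3882, 4287, 4692, 5097, 5502, 5907, 6312, 6717, 7122, 7527, 7932, 8337, 8742, 9147, 9552, 9957, 10362, 10767, 11172, 11577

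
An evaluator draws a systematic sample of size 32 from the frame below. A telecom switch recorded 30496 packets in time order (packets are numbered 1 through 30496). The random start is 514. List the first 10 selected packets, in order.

k = N/n = 30496/32 = 953
packet 1: 514
packet 2: 514 + 953 = 1467
packet 3: 1467 + 953 = 2420
packet 4: 2420 + 953 = 3373
packet 5: 3373 + 953 = 4326
packet 6: 4326 + 953 = 5279
packet 7: 5279 + 953 = 6232
packet 8: 6232 + 953 = 7185
packet 9: 7185 + 953 = 8138
packet 10: 8138 + 953 = 9091

514, 1467, 2420, 3373, 4326, 5279, 6232, 7185, 8138, 9091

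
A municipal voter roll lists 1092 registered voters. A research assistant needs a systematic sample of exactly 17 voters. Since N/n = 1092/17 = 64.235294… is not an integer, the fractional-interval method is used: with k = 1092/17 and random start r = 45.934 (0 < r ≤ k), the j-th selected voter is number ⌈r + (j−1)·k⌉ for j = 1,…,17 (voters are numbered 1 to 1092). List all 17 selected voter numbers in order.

j=1: r + 0k = 45.934 → ⌈·⌉ = 46
j=2: r + 1k = 110.169294… → ⌈·⌉ = 111
j=3: r + 2k = 174.404588… → ⌈·⌉ = 175
j=4: r + 3k = 238.639882… → ⌈·⌉ = 239
j=5: r + 4k = 302.875176… → ⌈·⌉ = 303
j=6: r + 5k = 367.110470… → ⌈·⌉ = 368
j=7: r + 6k = 431.345764… → ⌈·⌉ = 432
j=8: r + 7k = 495.581058… → ⌈·⌉ = 496
j=9: r + 8k = 559.816352… → ⌈·⌉ = 560
j=10: r + 9k = 624.051647… → ⌈·⌉ = 625
j=11: r + 10k = 688.286941… → ⌈·⌉ = 689
j=12: r + 11k = 752.522235… → ⌈·⌉ = 753
j=13: r + 12k = 816.757529… → ⌈·⌉ = 817
j=14: r + 13k = 880.992823… → ⌈·⌉ = 881
j=15: r + 14k = 945.228117… → ⌈·⌉ = 946
j=16: r + 15k = 1009.463411… → ⌈·⌉ = 1010
j=17: r + 16k = 1073.698705… → ⌈·⌉ = 1074

46, 111, 175, 239, 303, 368, 432, 496, 560, 625, 689, 753, 817, 881, 946, 1010, 1074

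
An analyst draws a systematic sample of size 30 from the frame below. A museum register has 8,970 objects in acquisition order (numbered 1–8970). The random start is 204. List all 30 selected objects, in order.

k = N/n = 8970/30 = 299
object 1: 204
object 2: 204 + 299 = 503
object 3: 503 + 299 = 802
object 4: 802 + 299 = 1101
object 5: 1101 + 299 = 1400
object 6: 1400 + 299 = 1699
object 7: 1699 + 299 = 1998
object 8: 1998 + 299 = 2297
object 9: 2297 + 299 = 2596
object 10: 2596 + 299 = 2895
object 11: 2895 + 299 = 3194
object 12: 3194 + 299 = 3493
object 13: 3493 + 299 = 3792
object 14: 3792 + 299 = 4091
object 15: 4091 + 299 = 4390
object 16: 4390 + 299 = 4689
object 17: 4689 + 299 = 4988
object 18: 4988 + 299 = 5287
object 19: 5287 + 299 = 5586
object 20: 5586 + 299 = 5885
object 21: 5885 + 299 = 6184
object 22: 6184 + 299 = 6483
object 23: 6483 + 299 = 6782
object 24: 6782 + 299 = 7081
object 25: 7081 + 299 = 7380
object 26: 7380 + 299 = 7679
object 27: 7679 + 299 = 7978
object 28: 7978 + 299 = 8277
object 29: 8277 + 299 = 8576
object 30: 8576 + 299 = 8875

204, 503, 802, 1101, 1400, 1699, 1998, 2297, 2596, 2895, 3194, 3493, 3792, 4091, 4390, 4689, 4988, 5287, 5586, 5885, 6184, 6483, 6782, 7081, 7380, 7679, 7978, 8277, 8576, 8875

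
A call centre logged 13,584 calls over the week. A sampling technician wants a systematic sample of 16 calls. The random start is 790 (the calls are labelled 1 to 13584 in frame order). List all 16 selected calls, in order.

k = N/n = 13584/16 = 849
call 1: 790
call 2: 790 + 849 = 1639
call 3: 1639 + 849 = 2488
call 4: 2488 + 849 = 3337
call 5: 3337 + 849 = 4186
call 6: 4186 + 849 = 5035
call 7: 5035 + 849 = 5884
call 8: 5884 + 849 = 6733
call 9: 6733 + 849 = 7582
call 10: 7582 + 849 = 8431
call 11: 8431 + 849 = 9280
call 12: 9280 + 849 = 10129
call 13: 10129 + 849 = 10978
call 14: 10978 + 849 = 11827
call 15: 11827 + 849 = 12676
call 16: 12676 + 849 = 13525

790, 1639, 2488, 3337, 4186, 5035, 5884, 6733, 7582, 8431, 9280, 10129, 10978, 11827, 12676, 13525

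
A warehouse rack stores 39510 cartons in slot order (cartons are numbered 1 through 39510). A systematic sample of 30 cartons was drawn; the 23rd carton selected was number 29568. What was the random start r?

594

k = 39510/30 = 1317
r = 29568 − (23−1)×1317 = 29568 − 28974 = 594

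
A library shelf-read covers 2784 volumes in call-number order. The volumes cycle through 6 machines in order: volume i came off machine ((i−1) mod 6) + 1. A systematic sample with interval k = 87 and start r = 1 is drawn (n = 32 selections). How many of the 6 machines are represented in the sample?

2

Consecutive selections differ by k = 87, so their machine numbers differ by 87 mod 6 = 3.
gcd(87, 6) = 3, so the sample visits 6/3 = 2 distinct residues mod 6.
Start 1 is machine 1; the machines hit are 1, 4.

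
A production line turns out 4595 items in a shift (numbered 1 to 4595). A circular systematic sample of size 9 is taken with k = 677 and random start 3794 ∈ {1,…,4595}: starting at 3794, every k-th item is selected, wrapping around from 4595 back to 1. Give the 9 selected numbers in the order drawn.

Selection 1: 3794
Selection 2: 3794 + 677 = 4471
Selection 3: 4471 + 677 = 5148 → 5148 − 4595 = 553
Selection 4: 553 + 677 = 1230
Selection 5: 1230 + 677 = 1907
Selection 6: 1907 + 677 = 2584
Selection 7: 2584 + 677 = 3261
Selection 8: 3261 + 677 = 3938
Selection 9: 3938 + 677 = 4615 → 4615 − 4595 = 20

3794, 4471, 553, 1230, 1907, 2584, 3261, 3938, 20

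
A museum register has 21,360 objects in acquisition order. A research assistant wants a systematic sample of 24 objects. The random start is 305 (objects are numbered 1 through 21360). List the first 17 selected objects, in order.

k = N/n = 21360/24 = 890
object 1: 305
object 2: 305 + 890 = 1195
object 3: 1195 + 890 = 2085
object 4: 2085 + 890 = 2975
object 5: 2975 + 890 = 3865
object 6: 3865 + 890 = 4755
object 7: 4755 + 890 = 5645
object 8: 5645 + 890 = 6535
object 9: 6535 + 890 = 7425
object 10: 7425 + 890 = 8315
object 11: 8315 + 890 = 9205
object 12: 9205 + 890 = 10095
object 13: 10095 + 890 = 10985
object 14: 10985 + 890 = 11875
object 15: 11875 + 890 = 12765
object 16: 12765 + 890 = 13655
object 17: 13655 + 890 = 14545

305, 1195, 2085, 2975, 3865, 4755, 5645, 6535, 7425, 8315, 9205, 10095, 10985, 11875, 12765, 13655, 14545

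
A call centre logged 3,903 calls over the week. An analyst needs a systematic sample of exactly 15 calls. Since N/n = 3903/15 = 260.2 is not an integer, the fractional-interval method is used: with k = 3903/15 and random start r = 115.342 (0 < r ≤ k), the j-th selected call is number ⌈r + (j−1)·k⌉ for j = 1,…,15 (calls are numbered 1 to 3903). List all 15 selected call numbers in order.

j=1: r + 0k = 115.342 → ⌈·⌉ = 116
j=2: r + 1k = 375.542 → ⌈·⌉ = 376
j=3: r + 2k = 635.742 → ⌈·⌉ = 636
j=4: r + 3k = 895.942 → ⌈·⌉ = 896
j=5: r + 4k = 1156.142 → ⌈·⌉ = 1157
j=6: r + 5k = 1416.342 → ⌈·⌉ = 1417
j=7: r + 6k = 1676.542 → ⌈·⌉ = 1677
j=8: r + 7k = 1936.742 → ⌈·⌉ = 1937
j=9: r + 8k = 2196.942 → ⌈·⌉ = 2197
j=10: r + 9k = 2457.142 → ⌈·⌉ = 2458
j=11: r + 10k = 2717.342 → ⌈·⌉ = 2718
j=12: r + 11k = 2977.542 → ⌈·⌉ = 2978
j=13: r + 12k = 3237.742 → ⌈·⌉ = 3238
j=14: r + 13k = 3497.942 → ⌈·⌉ = 3498
j=15: r + 14k = 3758.142 → ⌈·⌉ = 3759

116, 376, 636, 896, 1157, 1417, 1677, 1937, 2197, 2458, 2718, 2978, 3238, 3498, 3759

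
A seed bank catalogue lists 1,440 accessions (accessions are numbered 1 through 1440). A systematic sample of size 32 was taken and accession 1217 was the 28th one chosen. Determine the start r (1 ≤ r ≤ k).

2

k = 1440/32 = 45
r = 1217 − (28−1)×45 = 1217 − 1215 = 2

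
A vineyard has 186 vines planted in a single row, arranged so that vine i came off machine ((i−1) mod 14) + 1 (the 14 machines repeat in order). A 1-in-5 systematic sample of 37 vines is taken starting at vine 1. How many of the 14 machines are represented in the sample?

14

Consecutive selections differ by k = 5, so their machine numbers differ by 5 mod 14 = 5.
gcd(5, 14) = 1, so the sample visits 14/1 = 14 distinct residues mod 14.
Start 1 is machine 1; the machines hit are 1, 2, 3, 4, 5, 6, 7, 8, 9, 10, 11, 12, 13, 14.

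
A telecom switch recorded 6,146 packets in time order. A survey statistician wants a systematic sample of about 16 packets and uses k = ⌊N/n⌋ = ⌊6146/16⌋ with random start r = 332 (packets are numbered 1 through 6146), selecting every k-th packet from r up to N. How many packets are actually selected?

16

k = ⌊6146/16⌋ = 384
Achieved size = ⌊(6146 − 332)/384⌋ + 1 = ⌊5814/384⌋ + 1 = 15 + 1 = 16
(last selection: 332 + 15×384 = 6092 ≤ 6146; next would be 6476 > 6146)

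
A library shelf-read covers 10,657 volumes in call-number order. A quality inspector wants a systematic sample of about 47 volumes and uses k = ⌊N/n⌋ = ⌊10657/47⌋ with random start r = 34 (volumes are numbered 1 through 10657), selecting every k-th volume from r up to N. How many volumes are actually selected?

48

k = ⌊10657/47⌋ = 226
Achieved size = ⌊(10657 − 34)/226⌋ + 1 = ⌊10623/226⌋ + 1 = 47 + 1 = 48
(last selection: 34 + 47×226 = 10656 ≤ 10657; next would be 10882 > 10657)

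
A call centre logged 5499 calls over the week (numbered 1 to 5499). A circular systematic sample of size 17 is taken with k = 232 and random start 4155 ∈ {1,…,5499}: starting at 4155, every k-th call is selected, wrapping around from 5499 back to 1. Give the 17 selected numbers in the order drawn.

Selection 1: 4155
Selection 2: 4155 + 232 = 4387
Selection 3: 4387 + 232 = 4619
Selection 4: 4619 + 232 = 4851
Selection 5: 4851 + 232 = 5083
Selection 6: 5083 + 232 = 5315
Selection 7: 5315 + 232 = 5547 → 5547 − 5499 = 48
Selection 8: 48 + 232 = 280
Selection 9: 280 + 232 = 512
Selection 10: 512 + 232 = 744
Selection 11: 744 + 232 = 976
Selection 12: 976 + 232 = 1208
Selection 13: 1208 + 232 = 1440
Selection 14: 1440 + 232 = 1672
Selection 15: 1672 + 232 = 1904
Selection 16: 1904 + 232 = 2136
Selection 17: 2136 + 232 = 2368

4155, 4387, 4619, 4851, 5083, 5315, 48, 280, 512, 744, 976, 1208, 1440, 1672, 1904, 2136, 2368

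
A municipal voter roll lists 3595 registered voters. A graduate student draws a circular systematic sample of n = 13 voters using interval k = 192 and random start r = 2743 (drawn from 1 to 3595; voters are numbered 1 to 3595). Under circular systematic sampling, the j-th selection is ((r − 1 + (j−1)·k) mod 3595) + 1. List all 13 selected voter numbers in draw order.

Selection 1: 2743
Selection 2: 2743 + 192 = 2935
Selection 3: 2935 + 192 = 3127
Selection 4: 3127 + 192 = 3319
Selection 5: 3319 + 192 = 3511
Selection 6: 3511 + 192 = 3703 → 3703 − 3595 = 108
Selection 7: 108 + 192 = 300
Selection 8: 300 + 192 = 492
Selection 9: 492 + 192 = 684
Selection 10: 684 + 192 = 876
Selection 11: 876 + 192 = 1068
Selection 12: 1068 + 192 = 1260
Selection 13: 1260 + 192 = 1452

2743, 2935, 3127, 3319, 3511, 108, 300, 492, 684, 876, 1068, 1260, 1452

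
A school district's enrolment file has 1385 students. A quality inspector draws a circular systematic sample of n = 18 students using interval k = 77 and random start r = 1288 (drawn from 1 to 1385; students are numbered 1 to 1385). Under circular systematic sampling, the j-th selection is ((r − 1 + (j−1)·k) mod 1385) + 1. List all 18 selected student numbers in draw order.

Selection 1: 1288
Selection 2: 1288 + 77 = 1365
Selection 3: 1365 + 77 = 1442 → 1442 − 1385 = 57
Selection 4: 57 + 77 = 134
Selection 5: 134 + 77 = 211
Selection 6: 211 + 77 = 288
Selection 7: 288 + 77 = 365
Selection 8: 365 + 77 = 442
Selection 9: 442 + 77 = 519
Selection 10: 519 + 77 = 596
Selection 11: 596 + 77 = 673
Selection 12: 673 + 77 = 750
Selection 13: 750 + 77 = 827
Selection 14: 827 + 77 = 904
Selection 15: 904 + 77 = 981
Selection 16: 981 + 77 = 1058
Selection 17: 1058 + 77 = 1135
Selection 18: 1135 + 77 = 1212

1288, 1365, 57, 134, 211, 288, 365, 442, 519, 596, 673, 750, 827, 904, 981, 1058, 1135, 1212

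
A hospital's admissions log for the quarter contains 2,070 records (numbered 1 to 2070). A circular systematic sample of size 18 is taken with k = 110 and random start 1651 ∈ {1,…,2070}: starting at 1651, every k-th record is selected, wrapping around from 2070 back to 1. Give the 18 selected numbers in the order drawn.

Selection 1: 1651
Selection 2: 1651 + 110 = 1761
Selection 3: 1761 + 110 = 1871
Selection 4: 1871 + 110 = 1981
Selection 5: 1981 + 110 = 2091 → 2091 − 2070 = 21
Selection 6: 21 + 110 = 131
Selection 7: 131 + 110 = 241
Selection 8: 241 + 110 = 351
Selection 9: 351 + 110 = 461
Selection 10: 461 + 110 = 571
Selection 11: 571 + 110 = 681
Selection 12: 681 + 110 = 791
Selection 13: 791 + 110 = 901
Selection 14: 901 + 110 = 1011
Selection 15: 1011 + 110 = 1121
Selection 16: 1121 + 110 = 1231
Selection 17: 1231 + 110 = 1341
Selection 18: 1341 + 110 = 1451

1651, 1761, 1871, 1981, 21, 131, 241, 351, 461, 571, 681, 791, 901, 1011, 1121, 1231, 1341, 1451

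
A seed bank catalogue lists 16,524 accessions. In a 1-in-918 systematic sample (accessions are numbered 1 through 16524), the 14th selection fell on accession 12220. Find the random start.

k = 918
r = 12220 − (14−1)×918 = 12220 − 11934 = 286

286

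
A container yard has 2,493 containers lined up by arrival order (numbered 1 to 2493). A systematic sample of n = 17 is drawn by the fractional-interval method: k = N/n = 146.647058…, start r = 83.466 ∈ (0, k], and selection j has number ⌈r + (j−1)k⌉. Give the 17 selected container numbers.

84, 231, 377, 524, 671, 817, 964, 1110, 1257, 1404, 1550, 1697, 1844, 1990, 2137, 2284, 2430

j=1: r + 0k = 83.466 → ⌈·⌉ = 84
j=2: r + 1k = 230.113058… → ⌈·⌉ = 231
j=3: r + 2k = 376.760117… → ⌈·⌉ = 377
j=4: r + 3k = 523.407176… → ⌈·⌉ = 524
j=5: r + 4k = 670.054235… → ⌈·⌉ = 671
j=6: r + 5k = 816.701294… → ⌈·⌉ = 817
j=7: r + 6k = 963.348352… → ⌈·⌉ = 964
j=8: r + 7k = 1109.995411… → ⌈·⌉ = 1110
j=9: r + 8k = 1256.642470… → ⌈·⌉ = 1257
j=10: r + 9k = 1403.289529… → ⌈·⌉ = 1404
j=11: r + 10k = 1549.936588… → ⌈·⌉ = 1550
j=12: r + 11k = 1696.583647… → ⌈·⌉ = 1697
j=13: r + 12k = 1843.230705… → ⌈·⌉ = 1844
j=14: r + 13k = 1989.877764… → ⌈·⌉ = 1990
j=15: r + 14k = 2136.524823… → ⌈·⌉ = 2137
j=16: r + 15k = 2283.171882… → ⌈·⌉ = 2284
j=17: r + 16k = 2429.818941… → ⌈·⌉ = 2430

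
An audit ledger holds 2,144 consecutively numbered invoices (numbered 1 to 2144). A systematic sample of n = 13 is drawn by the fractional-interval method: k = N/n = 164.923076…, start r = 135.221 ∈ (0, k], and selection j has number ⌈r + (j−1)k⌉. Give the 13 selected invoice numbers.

136, 301, 466, 630, 795, 960, 1125, 1290, 1455, 1620, 1785, 1950, 2115

j=1: r + 0k = 135.221 → ⌈·⌉ = 136
j=2: r + 1k = 300.144076… → ⌈·⌉ = 301
j=3: r + 2k = 465.067153… → ⌈·⌉ = 466
j=4: r + 3k = 629.990230… → ⌈·⌉ = 630
j=5: r + 4k = 794.913307… → ⌈·⌉ = 795
j=6: r + 5k = 959.836384… → ⌈·⌉ = 960
j=7: r + 6k = 1124.759461… → ⌈·⌉ = 1125
j=8: r + 7k = 1289.682538… → ⌈·⌉ = 1290
j=9: r + 8k = 1454.605615… → ⌈·⌉ = 1455
j=10: r + 9k = 1619.528692… → ⌈·⌉ = 1620
j=11: r + 10k = 1784.451769… → ⌈·⌉ = 1785
j=12: r + 11k = 1949.374846… → ⌈·⌉ = 1950
j=13: r + 12k = 2114.297923… → ⌈·⌉ = 2115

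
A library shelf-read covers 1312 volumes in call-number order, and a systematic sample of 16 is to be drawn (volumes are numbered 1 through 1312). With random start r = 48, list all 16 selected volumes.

k = N/n = 1312/16 = 82
volume 1: 48
volume 2: 48 + 82 = 130
volume 3: 130 + 82 = 212
volume 4: 212 + 82 = 294
volume 5: 294 + 82 = 376
volume 6: 376 + 82 = 458
volume 7: 458 + 82 = 540
volume 8: 540 + 82 = 622
volume 9: 622 + 82 = 704
volume 10: 704 + 82 = 786
volume 11: 786 + 82 = 868
volume 12: 868 + 82 = 950
volume 13: 950 + 82 = 1032
volume 14: 1032 + 82 = 1114
volume 15: 1114 + 82 = 1196
volume 16: 1196 + 82 = 1278

48, 130, 212, 294, 376, 458, 540, 622, 704, 786, 868, 950, 1032, 1114, 1196, 1278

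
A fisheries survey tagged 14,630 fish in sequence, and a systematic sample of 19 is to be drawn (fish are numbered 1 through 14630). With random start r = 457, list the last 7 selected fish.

k = N/n = 14630/19 = 770
13th selection = 457 + 12×770 = 9697
14th: 9697 + 770 = 10467
15th: 10467 + 770 = 11237
16th: 11237 + 770 = 12007
17th: 12007 + 770 = 12777
18th: 12777 + 770 = 13547
19th: 13547 + 770 = 14317

9697, 10467, 11237, 12007, 12777, 13547, 14317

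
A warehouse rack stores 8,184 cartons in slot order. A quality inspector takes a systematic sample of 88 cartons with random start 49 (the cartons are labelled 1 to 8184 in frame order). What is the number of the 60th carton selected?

k = 8184/88 = 93
60th selection = r + (60−1)·k = 49 + 59×93 = 49 + 5487 = 5536

5536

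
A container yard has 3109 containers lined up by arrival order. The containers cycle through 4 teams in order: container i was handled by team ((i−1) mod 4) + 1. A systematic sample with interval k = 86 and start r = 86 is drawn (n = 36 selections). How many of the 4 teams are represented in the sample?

2

Consecutive selections differ by k = 86, so their team numbers differ by 86 mod 4 = 2.
gcd(86, 4) = 2, so the sample visits 4/2 = 2 distinct residues mod 4.
Start 86 is team 2; the teams hit are 2, 4.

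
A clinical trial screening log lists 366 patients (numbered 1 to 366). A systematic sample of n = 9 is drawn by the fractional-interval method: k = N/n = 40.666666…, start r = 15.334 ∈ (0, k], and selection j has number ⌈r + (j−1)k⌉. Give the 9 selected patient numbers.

j=1: r + 0k = 15.334 → ⌈·⌉ = 16
j=2: r + 1k = 56.000666… → ⌈·⌉ = 57
j=3: r + 2k = 96.667333… → ⌈·⌉ = 97
j=4: r + 3k = 137.334 → ⌈·⌉ = 138
j=5: r + 4k = 178.000666… → ⌈·⌉ = 179
j=6: r + 5k = 218.667333… → ⌈·⌉ = 219
j=7: r + 6k = 259.334 → ⌈·⌉ = 260
j=8: r + 7k = 300.000666… → ⌈·⌉ = 301
j=9: r + 8k = 340.667333… → ⌈·⌉ = 341

16, 57, 97, 138, 179, 219, 260, 301, 341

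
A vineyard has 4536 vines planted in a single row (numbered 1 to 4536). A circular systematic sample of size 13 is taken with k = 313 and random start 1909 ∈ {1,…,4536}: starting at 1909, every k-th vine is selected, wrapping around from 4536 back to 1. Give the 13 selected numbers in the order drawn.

Selection 1: 1909
Selection 2: 1909 + 313 = 2222
Selection 3: 2222 + 313 = 2535
Selection 4: 2535 + 313 = 2848
Selection 5: 2848 + 313 = 3161
Selection 6: 3161 + 313 = 3474
Selection 7: 3474 + 313 = 3787
Selection 8: 3787 + 313 = 4100
Selection 9: 4100 + 313 = 4413
Selection 10: 4413 + 313 = 4726 → 4726 − 4536 = 190
Selection 11: 190 + 313 = 503
Selection 12: 503 + 313 = 816
Selection 13: 816 + 313 = 1129

1909, 2222, 2535, 2848, 3161, 3474, 3787, 4100, 4413, 190, 503, 816, 1129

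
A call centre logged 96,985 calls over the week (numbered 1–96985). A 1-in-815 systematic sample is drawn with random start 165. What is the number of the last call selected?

k = 815
119th selection = r + (119−1)·k = 165 + 118×815 = 165 + 96170 = 96335

96335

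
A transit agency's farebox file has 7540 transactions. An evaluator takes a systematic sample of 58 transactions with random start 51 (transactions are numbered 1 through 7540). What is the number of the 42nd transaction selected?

k = 7540/58 = 130
42nd selection = r + (42−1)·k = 51 + 41×130 = 51 + 5330 = 5381

5381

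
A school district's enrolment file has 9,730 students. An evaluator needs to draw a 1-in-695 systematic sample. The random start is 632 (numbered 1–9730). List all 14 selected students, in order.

student 1: 632
student 2: 632 + 695 = 1327
student 3: 1327 + 695 = 2022
student 4: 2022 + 695 = 2717
student 5: 2717 + 695 = 3412
student 6: 3412 + 695 = 4107
student 7: 4107 + 695 = 4802
student 8: 4802 + 695 = 5497
student 9: 5497 + 695 = 6192
student 10: 6192 + 695 = 6887
student 11: 6887 + 695 = 7582
student 12: 7582 + 695 = 8277
student 13: 8277 + 695 = 8972
student 14: 8972 + 695 = 9667

632, 1327, 2022, 2717, 3412, 4107, 4802, 5497, 6192, 6887, 7582, 8277, 8972, 9667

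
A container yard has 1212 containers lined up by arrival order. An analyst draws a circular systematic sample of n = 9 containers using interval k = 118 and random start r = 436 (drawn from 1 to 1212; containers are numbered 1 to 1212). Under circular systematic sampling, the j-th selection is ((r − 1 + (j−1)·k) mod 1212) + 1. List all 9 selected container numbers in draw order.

Selection 1: 436
Selection 2: 436 + 118 = 554
Selection 3: 554 + 118 = 672
Selection 4: 672 + 118 = 790
Selection 5: 790 + 118 = 908
Selection 6: 908 + 118 = 1026
Selection 7: 1026 + 118 = 1144
Selection 8: 1144 + 118 = 1262 → 1262 − 1212 = 50
Selection 9: 50 + 118 = 168

436, 554, 672, 790, 908, 1026, 1144, 50, 168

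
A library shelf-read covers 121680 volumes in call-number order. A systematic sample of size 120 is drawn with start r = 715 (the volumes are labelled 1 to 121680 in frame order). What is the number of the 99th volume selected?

100087

k = 121680/120 = 1014
99th selection = r + (99−1)·k = 715 + 98×1014 = 715 + 99372 = 100087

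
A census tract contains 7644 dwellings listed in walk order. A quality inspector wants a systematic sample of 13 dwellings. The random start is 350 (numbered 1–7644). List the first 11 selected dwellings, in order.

k = N/n = 7644/13 = 588
dwelling 1: 350
dwelling 2: 350 + 588 = 938
dwelling 3: 938 + 588 = 1526
dwelling 4: 1526 + 588 = 2114
dwelling 5: 2114 + 588 = 2702
dwelling 6: 2702 + 588 = 3290
dwelling 7: 3290 + 588 = 3878
dwelling 8: 3878 + 588 = 4466
dwelling 9: 4466 + 588 = 5054
dwelling 10: 5054 + 588 = 5642
dwelling 11: 5642 + 588 = 6230

350, 938, 1526, 2114, 2702, 3290, 3878, 4466, 5054, 5642, 6230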